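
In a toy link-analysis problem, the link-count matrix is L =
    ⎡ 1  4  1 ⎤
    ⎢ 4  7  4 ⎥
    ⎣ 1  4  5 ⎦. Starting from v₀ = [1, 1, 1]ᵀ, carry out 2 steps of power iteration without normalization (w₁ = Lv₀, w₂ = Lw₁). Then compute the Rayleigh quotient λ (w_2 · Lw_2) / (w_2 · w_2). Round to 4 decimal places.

11.5121

w1 = Lv₀ = (1·1 + 4·1 + 1·1; 4·1 + 7·1 + 4·1; 1·1 + 4·1 + 5·1) = (6, 15, 10)
w2 = Lw1 = (1·6 + 4·15 + 1·10; 4·6 + 7·15 + 4·10; 1·6 + 4·15 + 5·10) = (76, 169, 116)
Lw2 = (868, 1951, 1332)
w2·Lw2 = 76·868 + 169·1951 + 116·1332 = 550199; w2·w2 = 76·76 + 169·169 + 116·116 = 47793
λ ≈ 550199/47793 = 11.5121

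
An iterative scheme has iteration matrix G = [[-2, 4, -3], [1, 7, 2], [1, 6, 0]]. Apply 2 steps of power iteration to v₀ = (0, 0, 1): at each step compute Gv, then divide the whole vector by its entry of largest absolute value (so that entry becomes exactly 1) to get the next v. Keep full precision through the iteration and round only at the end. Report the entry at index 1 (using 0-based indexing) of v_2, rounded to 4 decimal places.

Gv0 = (-3.00000, 2.00000, 0.00000); divide by -3.00000 → v1 = (1.00000, -0.66667, 0.00000)
Gv1 = (-4.66667, -3.66667, -3.00000); divide by -4.66667 → v2 = (1.00000, 0.78571, 0.64286)
Requested entry of v2: 11/14 = 0.7857

0.7857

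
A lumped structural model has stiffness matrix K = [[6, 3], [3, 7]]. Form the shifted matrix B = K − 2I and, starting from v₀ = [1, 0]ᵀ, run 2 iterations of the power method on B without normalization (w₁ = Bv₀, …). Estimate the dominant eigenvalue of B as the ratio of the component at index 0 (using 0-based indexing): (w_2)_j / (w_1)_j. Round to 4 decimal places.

6.2500

B = K − 2I has rows (4, 3); (3, 5)
w1 = Bv₀ = (4·1 + 3·0; 3·1 + 5·0) = (4, 3)
w2 = Bw1 = (4·4 + 3·3; 3·4 + 5·3) = (25, 27)
Ratio: 25/4 = 6.2500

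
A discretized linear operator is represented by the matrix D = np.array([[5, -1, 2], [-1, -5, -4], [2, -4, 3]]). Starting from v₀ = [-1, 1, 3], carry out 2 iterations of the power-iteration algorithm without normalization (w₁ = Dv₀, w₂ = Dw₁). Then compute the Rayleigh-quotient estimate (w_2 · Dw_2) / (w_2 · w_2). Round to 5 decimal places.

w1 = Dv₀ = (5·(-1) + (-1)·1 + 2·3; (-1)·(-1) + (-5)·1 + (-4)·3; 2·(-1) + (-4)·1 + 3·3) = (0, -16, 3)
w2 = Dw1 = (5·0 + (-1)·(-16) + 2·3; (-1)·0 + (-5)·(-16) + (-4)·3; 2·0 + (-4)·(-16) + 3·3) = (22, 68, 73)
Dw2 = (188, -654, -9)
w2·Dw2 = 22·188 + 68·(-654) + 73·(-9) = -40993; w2·w2 = 22·22 + 68·68 + 73·73 = 10437
λ ≈ -40993/10437 = -3.92766

λ ≈ -3.92766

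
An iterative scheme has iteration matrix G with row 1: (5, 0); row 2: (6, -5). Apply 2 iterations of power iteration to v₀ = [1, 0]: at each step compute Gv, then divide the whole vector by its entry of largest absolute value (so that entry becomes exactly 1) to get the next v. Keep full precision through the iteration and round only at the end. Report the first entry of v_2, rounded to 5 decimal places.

1.00000

Gv0 = (5.000000, 6.000000); divide by 6.000000 → v1 = (0.833333, 1.000000)
Gv1 = (4.166667, 0.000000); divide by 4.166667 → v2 = (1.000000, 0.000000)
Requested entry of v2: 25/25 = 1.00000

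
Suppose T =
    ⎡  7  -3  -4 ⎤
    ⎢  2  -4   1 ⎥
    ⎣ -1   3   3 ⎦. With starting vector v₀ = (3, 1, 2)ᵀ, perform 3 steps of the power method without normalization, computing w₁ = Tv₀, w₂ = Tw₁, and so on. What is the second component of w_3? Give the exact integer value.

w1 = Tv₀ = (10, 4, 6)
w2 = Tw1 = (34, 10, 20)
w3 = Tw2 = (128, 48, 56)
The requested component of w3 is 48.

48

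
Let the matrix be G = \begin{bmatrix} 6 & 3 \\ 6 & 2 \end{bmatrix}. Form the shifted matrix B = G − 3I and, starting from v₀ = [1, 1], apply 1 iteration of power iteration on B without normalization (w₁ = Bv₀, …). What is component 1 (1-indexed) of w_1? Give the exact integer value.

B = G − 3I has rows (3, 3); (6, -1)
w1 = Bv₀ = (3·1 + 3·1; 6·1 + (-1)·1) = (6, 5)
Requested component of w1: 6

6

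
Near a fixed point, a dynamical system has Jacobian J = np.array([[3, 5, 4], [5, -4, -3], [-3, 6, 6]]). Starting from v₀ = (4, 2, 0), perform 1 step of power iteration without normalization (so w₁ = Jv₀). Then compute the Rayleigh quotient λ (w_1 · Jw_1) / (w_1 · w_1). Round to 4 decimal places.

λ ≈ 5.5987

w1 = Jv₀ = (22, 12, 0)
Jw1 = (126, 62, 6)
w1·Jw1 = 22·126 + 12·62 + 0·6 = 3516; w1·w1 = 22·22 + 12·12 + 0·0 = 628
λ ≈ 3516/628 = 5.5987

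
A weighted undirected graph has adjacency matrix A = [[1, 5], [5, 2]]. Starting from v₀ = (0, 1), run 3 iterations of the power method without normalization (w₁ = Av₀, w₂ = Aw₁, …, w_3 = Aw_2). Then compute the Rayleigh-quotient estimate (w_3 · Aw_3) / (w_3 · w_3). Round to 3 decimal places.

6.324

w1 = Av₀ = (1·0 + 5·1; 5·0 + 2·1) = (5, 2)
w2 = Aw1 = (1·5 + 5·2; 5·5 + 2·2) = (15, 29)
w3 = Aw2 = (160, 133)
Aw3 = (825, 1066)
w3·Aw3 = 160·825 + 133·1066 = 273778; w3·w3 = 160·160 + 133·133 = 43289
λ ≈ 273778/43289 = 6.324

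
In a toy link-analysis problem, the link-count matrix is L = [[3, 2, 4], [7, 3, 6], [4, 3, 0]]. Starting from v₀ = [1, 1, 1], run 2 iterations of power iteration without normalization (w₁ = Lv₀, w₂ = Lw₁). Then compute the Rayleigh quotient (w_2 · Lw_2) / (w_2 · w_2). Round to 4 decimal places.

λ ≈ 10.1716

w1 = Lv₀ = (3·1 + 2·1 + 4·1; 7·1 + 3·1 + 6·1; 4·1 + 3·1 + 0·1) = (9, 16, 7)
w2 = Lw1 = (3·9 + 2·16 + 4·7; 7·9 + 3·16 + 6·7; 4·9 + 3·16 + 0·7) = (87, 153, 84)
Lw2 = (903, 1572, 807)
w2·Lw2 = 87·903 + 153·1572 + 84·807 = 386865; w2·w2 = 87·87 + 153·153 + 84·84 = 38034
λ ≈ 386865/38034 = 10.1716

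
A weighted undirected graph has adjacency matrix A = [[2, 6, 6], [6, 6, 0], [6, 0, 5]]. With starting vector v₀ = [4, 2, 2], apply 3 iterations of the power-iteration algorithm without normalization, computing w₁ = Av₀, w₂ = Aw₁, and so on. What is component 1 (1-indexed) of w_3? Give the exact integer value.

w1 = Av₀ = (32, 36, 34)
w2 = Aw1 = (484, 408, 362)
w3 = Aw2 = (5588, 5352, 4714)
The requested component of w3 is 5588.

5588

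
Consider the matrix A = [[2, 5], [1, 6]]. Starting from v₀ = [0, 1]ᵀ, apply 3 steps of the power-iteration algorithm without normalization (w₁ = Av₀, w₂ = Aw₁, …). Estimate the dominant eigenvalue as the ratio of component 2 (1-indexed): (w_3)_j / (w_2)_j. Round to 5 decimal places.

6.97561

w1 = Av₀ = (2·0 + 5·1; 1·0 + 6·1) = (5, 6)
w2 = Aw1 = (2·5 + 5·6; 1·5 + 6·6) = (40, 41)
w3 = Aw2 = (285, 286)
Ratio at component: 286 / 41 = 6.97561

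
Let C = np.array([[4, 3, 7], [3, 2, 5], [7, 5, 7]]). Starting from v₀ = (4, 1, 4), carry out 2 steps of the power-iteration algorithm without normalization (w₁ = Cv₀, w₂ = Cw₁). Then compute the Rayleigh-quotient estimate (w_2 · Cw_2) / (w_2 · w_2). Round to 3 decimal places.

λ ≈ 15.194

w1 = Cv₀ = (4·4 + 3·1 + 7·4; 3·4 + 2·1 + 5·4; 7·4 + 5·1 + 7·4) = (47, 34, 61)
w2 = Cw1 = (4·47 + 3·34 + 7·61; 3·47 + 2·34 + 5·61; 7·47 + 5·34 + 7·61) = (717, 514, 926)
Cw2 = (10892, 7809, 14071)
w2·Cw2 = 717·10892 + 514·7809 + 926·14071 = 24853136; w2·w2 = 717·717 + 514·514 + 926·926 = 1635761
λ ≈ 24853136/1635761 = 15.194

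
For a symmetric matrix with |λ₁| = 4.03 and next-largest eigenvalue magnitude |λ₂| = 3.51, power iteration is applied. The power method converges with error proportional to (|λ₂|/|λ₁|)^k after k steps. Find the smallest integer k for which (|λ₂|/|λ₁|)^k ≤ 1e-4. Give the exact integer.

|λ₂/λ₁| = 3.51/4.03 = 0.87097
Need k ≥ ln(1e-4) / ln(0.87097) = -9.2103 / -0.1382 ≈ 66.669
Smallest integer k satisfying the bound: 67

67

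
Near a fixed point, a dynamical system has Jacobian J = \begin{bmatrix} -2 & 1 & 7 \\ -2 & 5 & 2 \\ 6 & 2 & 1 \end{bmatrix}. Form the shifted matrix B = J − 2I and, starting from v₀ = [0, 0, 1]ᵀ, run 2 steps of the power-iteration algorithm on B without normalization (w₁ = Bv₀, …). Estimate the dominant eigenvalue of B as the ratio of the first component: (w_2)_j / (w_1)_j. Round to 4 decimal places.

-4.7143

B = J − 2I has rows (-4, 1, 7); (-2, 3, 2); (6, 2, -1)
w1 = Bv₀ = (7, 2, -1)
w2 = Bw1 = (-33, -10, 47)
Ratio: -33/7 = -4.7143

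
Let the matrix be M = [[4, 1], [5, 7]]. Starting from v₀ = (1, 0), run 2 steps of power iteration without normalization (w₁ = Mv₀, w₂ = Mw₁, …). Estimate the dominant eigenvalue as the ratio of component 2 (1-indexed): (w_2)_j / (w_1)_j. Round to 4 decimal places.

w1 = Mv₀ = (4, 5)
w2 = Mw1 = (21, 55)
Ratio at component: 55 / 5 = 11.0000

11.0000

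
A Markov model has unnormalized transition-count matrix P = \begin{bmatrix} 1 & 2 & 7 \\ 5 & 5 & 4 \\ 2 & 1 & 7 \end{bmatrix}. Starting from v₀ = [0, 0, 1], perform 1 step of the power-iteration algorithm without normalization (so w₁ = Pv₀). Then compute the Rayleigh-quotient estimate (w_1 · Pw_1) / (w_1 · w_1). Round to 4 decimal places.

w1 = Pv₀ = (7, 4, 7)
Pw1 = (64, 83, 67)
w1·Pw1 = 7·64 + 4·83 + 7·67 = 1249; w1·w1 = 7·7 + 4·4 + 7·7 = 114
λ ≈ 1249/114 = 10.9561

λ ≈ 10.9561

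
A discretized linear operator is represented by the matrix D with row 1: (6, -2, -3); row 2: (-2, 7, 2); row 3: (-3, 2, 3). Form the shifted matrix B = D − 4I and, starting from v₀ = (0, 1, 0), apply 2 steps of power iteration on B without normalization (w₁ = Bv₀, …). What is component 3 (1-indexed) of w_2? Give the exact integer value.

10

B = D − 4I has rows (2, -2, -3); (-2, 3, 2); (-3, 2, -1)
w1 = Bv₀ = (2·0 + (-2)·1 + (-3)·0; (-2)·0 + 3·1 + 2·0; (-3)·0 + 2·1 + (-1)·0) = (-2, 3, 2)
w2 = Bw1 = (2·(-2) + (-2)·3 + (-3)·2; (-2)·(-2) + 3·3 + 2·2; (-3)·(-2) + 2·3 + (-1)·2) = (-16, 17, 10)
Requested component of w2: 10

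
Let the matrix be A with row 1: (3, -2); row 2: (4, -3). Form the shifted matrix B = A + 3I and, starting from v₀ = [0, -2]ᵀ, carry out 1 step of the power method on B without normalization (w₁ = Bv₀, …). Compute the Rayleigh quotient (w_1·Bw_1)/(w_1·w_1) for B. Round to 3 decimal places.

B = A + 3I has rows (6, -2); (4, 0)
w1 = Bv₀ = (4, 0)
Bw1 = (24, 16)
w1·Bw1 = 96; w1·w1 = 16; μ ≈ 96/16 = 6.000

μ ≈ 6.000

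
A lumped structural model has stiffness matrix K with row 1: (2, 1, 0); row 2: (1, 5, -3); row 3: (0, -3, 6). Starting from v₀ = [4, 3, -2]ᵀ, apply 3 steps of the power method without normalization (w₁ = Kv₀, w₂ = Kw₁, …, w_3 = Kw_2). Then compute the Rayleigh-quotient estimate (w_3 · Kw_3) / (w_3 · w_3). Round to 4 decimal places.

λ ≈ 8.5999

w1 = Kv₀ = (11, 25, -21)
w2 = Kw1 = (47, 199, -201)
w3 = Kw2 = (293, 1645, -1803)
Kw3 = (2231, 13927, -15753)
w3·Kw3 = 293·2231 + 1645·13927 + (-1803)·(-15753) = 51966257; w3·w3 = 293·293 + 1645·1645 + (-1803)·(-1803) = 6042683
λ ≈ 51966257/6042683 = 8.5999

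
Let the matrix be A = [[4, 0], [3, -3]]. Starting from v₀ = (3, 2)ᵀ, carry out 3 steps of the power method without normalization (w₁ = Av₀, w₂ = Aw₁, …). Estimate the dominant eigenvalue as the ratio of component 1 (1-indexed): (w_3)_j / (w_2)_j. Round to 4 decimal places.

λ ≈ 4.0000

w1 = Av₀ = (4·3 + 0·2; 3·3 + (-3)·2) = (12, 3)
w2 = Aw1 = (4·12 + 0·3; 3·12 + (-3)·3) = (48, 27)
w3 = Aw2 = (192, 63)
Ratio at component: 192 / 48 = 4.0000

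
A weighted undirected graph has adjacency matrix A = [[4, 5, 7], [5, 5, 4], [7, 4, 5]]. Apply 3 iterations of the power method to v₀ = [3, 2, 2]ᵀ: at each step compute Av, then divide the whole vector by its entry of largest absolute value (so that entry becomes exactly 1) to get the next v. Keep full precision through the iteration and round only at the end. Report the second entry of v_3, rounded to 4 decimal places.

Av0 = (36.00000, 33.00000, 39.00000); divide by 39.00000 → v1 = (0.92308, 0.84615, 1.00000)
Av1 = (14.92308, 12.84615, 14.84615); divide by 14.92308 → v2 = (1.00000, 0.86082, 0.99485)
Av2 = (15.26804, 13.28351, 15.41753); divide by 15.41753 → v3 = (0.99030, 0.86158, 1.00000)
Requested entry of v3: 7731/8973 = 0.8616

0.8616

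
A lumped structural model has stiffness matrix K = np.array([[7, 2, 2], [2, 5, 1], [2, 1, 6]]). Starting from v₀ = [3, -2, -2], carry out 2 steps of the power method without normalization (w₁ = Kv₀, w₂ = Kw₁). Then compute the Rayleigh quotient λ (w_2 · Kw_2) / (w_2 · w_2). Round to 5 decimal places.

4.85991

w1 = Kv₀ = (7·3 + 2·(-2) + 2·(-2); 2·3 + 5·(-2) + 1·(-2); 2·3 + 1·(-2) + 6·(-2)) = (13, -6, -8)
w2 = Kw1 = (7·13 + 2·(-6) + 2·(-8); 2·13 + 5·(-6) + 1·(-8); 2·13 + 1·(-6) + 6·(-8)) = (63, -12, -28)
Kw2 = (361, 38, -54)
w2·Kw2 = 63·361 + (-12)·38 + (-28)·(-54) = 23799; w2·w2 = 63·63 + (-12)·(-12) + (-28)·(-28) = 4897
λ ≈ 23799/4897 = 4.85991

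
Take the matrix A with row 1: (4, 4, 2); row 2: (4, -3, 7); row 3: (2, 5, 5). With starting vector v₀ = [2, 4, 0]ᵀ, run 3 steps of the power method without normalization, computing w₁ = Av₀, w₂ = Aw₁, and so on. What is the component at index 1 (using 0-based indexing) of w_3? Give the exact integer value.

w1 = Av₀ = (4·2 + 4·4 + 2·0; 4·2 + (-3)·4 + 7·0; 2·2 + 5·4 + 5·0) = (24, -4, 24)
w2 = Aw1 = (4·24 + 4·(-4) + 2·24; 4·24 + (-3)·(-4) + 7·24; 2·24 + 5·(-4) + 5·24) = (128, 276, 148)
w3 = Aw2 = (1912, 720, 2376)
The requested component of w3 is 720.

720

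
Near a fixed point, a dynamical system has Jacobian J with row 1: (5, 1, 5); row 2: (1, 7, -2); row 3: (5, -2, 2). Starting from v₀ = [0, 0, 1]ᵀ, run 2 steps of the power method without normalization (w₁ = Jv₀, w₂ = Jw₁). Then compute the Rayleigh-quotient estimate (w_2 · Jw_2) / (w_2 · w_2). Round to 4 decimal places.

λ ≈ 8.7576

w1 = Jv₀ = (5, -2, 2)
w2 = Jw1 = (33, -13, 33)
Jw2 = (317, -124, 257)
w2·Jw2 = 33·317 + (-13)·(-124) + 33·257 = 20554; w2·w2 = 33·33 + (-13)·(-13) + 33·33 = 2347
λ ≈ 20554/2347 = 8.7576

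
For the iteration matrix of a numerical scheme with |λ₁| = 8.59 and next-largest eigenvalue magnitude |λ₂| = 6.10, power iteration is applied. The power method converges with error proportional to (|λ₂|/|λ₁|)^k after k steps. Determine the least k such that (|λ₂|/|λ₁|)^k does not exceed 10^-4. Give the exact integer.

27

|λ₂/λ₁| = 6.10/8.59 = 0.71013
Need k ≥ ln(10^-4) / ln(0.71013) = -9.2103 / -0.3423 ≈ 26.906
Smallest integer k satisfying the bound: 27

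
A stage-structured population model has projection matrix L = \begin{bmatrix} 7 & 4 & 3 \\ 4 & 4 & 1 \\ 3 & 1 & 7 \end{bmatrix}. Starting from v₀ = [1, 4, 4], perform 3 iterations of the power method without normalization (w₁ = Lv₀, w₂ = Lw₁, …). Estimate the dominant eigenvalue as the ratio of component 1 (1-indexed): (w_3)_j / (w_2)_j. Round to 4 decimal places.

w1 = Lv₀ = (7·1 + 4·4 + 3·4; 4·1 + 4·4 + 1·4; 3·1 + 1·4 + 7·4) = (35, 24, 35)
w2 = Lw1 = (7·35 + 4·24 + 3·35; 4·35 + 4·24 + 1·35; 3·35 + 1·24 + 7·35) = (446, 271, 374)
w3 = Lw2 = (5328, 3242, 4227)
Ratio at component: 5328 / 446 = 11.9462

11.9462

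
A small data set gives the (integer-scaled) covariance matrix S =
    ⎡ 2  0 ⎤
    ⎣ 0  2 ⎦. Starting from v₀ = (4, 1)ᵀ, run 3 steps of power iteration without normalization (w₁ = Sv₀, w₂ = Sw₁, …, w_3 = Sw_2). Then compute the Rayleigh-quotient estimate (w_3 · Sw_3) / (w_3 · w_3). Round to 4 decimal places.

w1 = Sv₀ = (2·4 + 0·1; 0·4 + 2·1) = (8, 2)
w2 = Sw1 = (2·8 + 0·2; 0·8 + 2·2) = (16, 4)
w3 = Sw2 = (32, 8)
Sw3 = (64, 16)
w3·Sw3 = 32·64 + 8·16 = 2176; w3·w3 = 32·32 + 8·8 = 1088
λ ≈ 2176/1088 = 2.0000

λ ≈ 2.0000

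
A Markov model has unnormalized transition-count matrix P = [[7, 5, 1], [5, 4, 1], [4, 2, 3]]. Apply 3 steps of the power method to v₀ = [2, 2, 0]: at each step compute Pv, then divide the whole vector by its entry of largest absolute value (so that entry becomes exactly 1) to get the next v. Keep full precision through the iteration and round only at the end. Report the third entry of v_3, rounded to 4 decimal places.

0.6472

Pv0 = (24.00000, 18.00000, 12.00000); divide by 24.00000 → v1 = (1.00000, 0.75000, 0.50000)
Pv1 = (11.25000, 8.50000, 7.00000); divide by 11.25000 → v2 = (1.00000, 0.75556, 0.62222)
Pv2 = (11.40000, 8.64444, 7.37778); divide by 11.40000 → v3 = (1.00000, 0.75828, 0.64717)
Requested entry of v3: 1992/3078 = 0.6472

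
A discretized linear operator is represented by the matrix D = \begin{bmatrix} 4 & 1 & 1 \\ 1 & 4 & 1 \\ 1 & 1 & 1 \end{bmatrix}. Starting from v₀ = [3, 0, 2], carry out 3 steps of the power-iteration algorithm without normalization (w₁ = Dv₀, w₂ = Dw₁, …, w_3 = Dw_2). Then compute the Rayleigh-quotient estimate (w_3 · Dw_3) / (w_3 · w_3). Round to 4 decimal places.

w1 = Dv₀ = (4·3 + 1·0 + 1·2; 1·3 + 4·0 + 1·2; 1·3 + 1·0 + 1·2) = (14, 5, 5)
w2 = Dw1 = (4·14 + 1·5 + 1·5; 1·14 + 4·5 + 1·5; 1·14 + 1·5 + 1·5) = (66, 39, 24)
w3 = Dw2 = (327, 246, 129)
Dw3 = (1683, 1440, 702)
w3·Dw3 = 327·1683 + 246·1440 + 129·702 = 995139; w3·w3 = 327·327 + 246·246 + 129·129 = 184086
λ ≈ 995139/184086 = 5.4058

5.4058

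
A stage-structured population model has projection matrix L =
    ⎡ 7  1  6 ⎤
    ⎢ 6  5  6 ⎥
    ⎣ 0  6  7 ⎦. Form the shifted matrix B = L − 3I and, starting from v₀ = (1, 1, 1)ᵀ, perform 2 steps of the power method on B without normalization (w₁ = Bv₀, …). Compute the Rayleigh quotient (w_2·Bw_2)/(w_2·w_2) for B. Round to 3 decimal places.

B = L − 3I has rows (4, 1, 6); (6, 2, 6); (0, 6, 4)
w1 = Bv₀ = (4·1 + 1·1 + 6·1; 6·1 + 2·1 + 6·1; 0·1 + 6·1 + 4·1) = (11, 14, 10)
w2 = Bw1 = (4·11 + 1·14 + 6·10; 6·11 + 2·14 + 6·10; 0·11 + 6·14 + 4·10) = (118, 154, 124)
Bw2 = (1370, 1760, 1420)
w2·Bw2 = 608780; w2·w2 = 53016; μ ≈ 608780/53016 = 11.483

11.483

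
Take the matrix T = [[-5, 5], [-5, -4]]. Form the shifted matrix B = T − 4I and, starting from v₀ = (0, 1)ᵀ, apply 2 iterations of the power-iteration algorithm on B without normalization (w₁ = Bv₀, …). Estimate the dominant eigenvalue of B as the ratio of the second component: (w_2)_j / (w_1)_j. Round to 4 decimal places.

μ ≈ -4.8750

B = T − 4I has rows (-9, 5); (-5, -8)
w1 = Bv₀ = ((-9)·0 + 5·1; (-5)·0 + (-8)·1) = (5, -8)
w2 = Bw1 = ((-9)·5 + 5·(-8); (-5)·5 + (-8)·(-8)) = (-85, 39)
Ratio: 39/-8 = -4.8750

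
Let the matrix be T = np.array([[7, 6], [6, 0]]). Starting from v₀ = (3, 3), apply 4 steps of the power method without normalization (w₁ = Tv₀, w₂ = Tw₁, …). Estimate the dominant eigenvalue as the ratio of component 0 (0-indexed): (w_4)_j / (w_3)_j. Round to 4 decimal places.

10.3692

w1 = Tv₀ = (7·3 + 6·3; 6·3 + 0·3) = (39, 18)
w2 = Tw1 = (7·39 + 6·18; 6·39 + 0·18) = (381, 234)
w3 = Tw2 = (4071, 2286)
w4 = Tw3 = (42213, 24426)
Ratio at component: 42213 / 4071 = 10.3692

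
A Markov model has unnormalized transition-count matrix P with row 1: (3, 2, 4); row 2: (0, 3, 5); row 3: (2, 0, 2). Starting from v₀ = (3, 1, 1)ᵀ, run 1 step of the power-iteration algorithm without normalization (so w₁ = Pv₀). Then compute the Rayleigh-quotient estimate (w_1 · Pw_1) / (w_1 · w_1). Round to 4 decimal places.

λ ≈ 6.4448

w1 = Pv₀ = (3·3 + 2·1 + 4·1; 0·3 + 3·1 + 5·1; 2·3 + 0·1 + 2·1) = (15, 8, 8)
Pw1 = (93, 64, 46)
w1·Pw1 = 15·93 + 8·64 + 8·46 = 2275; w1·w1 = 15·15 + 8·8 + 8·8 = 353
λ ≈ 2275/353 = 6.4448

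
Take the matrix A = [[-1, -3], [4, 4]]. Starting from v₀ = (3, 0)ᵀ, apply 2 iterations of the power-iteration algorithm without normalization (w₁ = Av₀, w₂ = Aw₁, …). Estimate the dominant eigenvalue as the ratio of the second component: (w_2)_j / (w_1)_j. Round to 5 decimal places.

3.00000

w1 = Av₀ = ((-1)·3 + (-3)·0; 4·3 + 4·0) = (-3, 12)
w2 = Aw1 = ((-1)·(-3) + (-3)·12; 4·(-3) + 4·12) = (-33, 36)
Ratio at component: 36 / 12 = 3.00000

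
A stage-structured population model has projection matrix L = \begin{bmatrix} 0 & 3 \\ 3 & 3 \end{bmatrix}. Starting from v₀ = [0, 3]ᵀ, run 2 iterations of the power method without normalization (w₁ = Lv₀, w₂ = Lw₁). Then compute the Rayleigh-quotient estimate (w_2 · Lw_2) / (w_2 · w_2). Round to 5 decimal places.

4.80000

w1 = Lv₀ = (0·0 + 3·3; 3·0 + 3·3) = (9, 9)
w2 = Lw1 = (0·9 + 3·9; 3·9 + 3·9) = (27, 54)
Lw2 = (162, 243)
w2·Lw2 = 27·162 + 54·243 = 17496; w2·w2 = 27·27 + 54·54 = 3645
λ ≈ 17496/3645 = 4.80000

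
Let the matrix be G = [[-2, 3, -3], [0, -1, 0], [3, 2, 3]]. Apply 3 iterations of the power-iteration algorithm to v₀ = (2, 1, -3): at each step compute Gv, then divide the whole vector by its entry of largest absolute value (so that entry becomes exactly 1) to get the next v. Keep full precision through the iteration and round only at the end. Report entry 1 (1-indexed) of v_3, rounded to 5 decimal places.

1.00000

Gv0 = (8.000000, -1.000000, -1.000000); divide by 8.000000 → v1 = (1.000000, -0.125000, -0.125000)
Gv1 = (-2.000000, 0.125000, 2.375000); divide by 2.375000 → v2 = (-0.842105, 0.052632, 1.000000)
Gv2 = (-1.157895, -0.052632, 0.578947); divide by -1.157895 → v3 = (1.000000, 0.045455, -0.500000)
Requested entry of v3: -22/-22 = 1.00000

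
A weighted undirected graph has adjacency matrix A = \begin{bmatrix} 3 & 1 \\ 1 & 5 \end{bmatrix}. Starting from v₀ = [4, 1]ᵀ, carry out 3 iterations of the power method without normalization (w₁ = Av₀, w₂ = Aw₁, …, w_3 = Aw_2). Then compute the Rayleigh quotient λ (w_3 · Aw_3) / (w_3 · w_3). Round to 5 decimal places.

5.35437

w1 = Av₀ = (13, 9)
w2 = Aw1 = (48, 58)
w3 = Aw2 = (202, 338)
Aw3 = (944, 1892)
w3·Aw3 = 202·944 + 338·1892 = 830184; w3·w3 = 202·202 + 338·338 = 155048
λ ≈ 830184/155048 = 5.35437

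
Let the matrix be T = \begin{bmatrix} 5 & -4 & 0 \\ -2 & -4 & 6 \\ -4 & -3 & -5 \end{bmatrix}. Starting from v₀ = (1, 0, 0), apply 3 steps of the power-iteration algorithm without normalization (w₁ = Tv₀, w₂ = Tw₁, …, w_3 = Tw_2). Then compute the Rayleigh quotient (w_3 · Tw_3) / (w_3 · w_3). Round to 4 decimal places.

w1 = Tv₀ = (5, -2, -4)
w2 = Tw1 = (33, -26, 6)
w3 = Tw2 = (269, 74, -84)
Tw3 = (1049, -1338, -878)
w3·Tw3 = 269·1049 + 74·(-1338) + (-84)·(-878) = 256921; w3·w3 = 269·269 + 74·74 + (-84)·(-84) = 84893
λ ≈ 256921/84893 = 3.0264

λ ≈ 3.0264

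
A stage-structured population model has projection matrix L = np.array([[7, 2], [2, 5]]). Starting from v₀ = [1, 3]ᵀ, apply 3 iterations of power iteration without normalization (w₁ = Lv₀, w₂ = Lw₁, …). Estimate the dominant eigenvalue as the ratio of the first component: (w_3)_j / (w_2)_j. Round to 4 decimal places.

λ ≈ 8.7760

w1 = Lv₀ = (13, 17)
w2 = Lw1 = (125, 111)
w3 = Lw2 = (1097, 805)
Ratio at component: 1097 / 125 = 8.7760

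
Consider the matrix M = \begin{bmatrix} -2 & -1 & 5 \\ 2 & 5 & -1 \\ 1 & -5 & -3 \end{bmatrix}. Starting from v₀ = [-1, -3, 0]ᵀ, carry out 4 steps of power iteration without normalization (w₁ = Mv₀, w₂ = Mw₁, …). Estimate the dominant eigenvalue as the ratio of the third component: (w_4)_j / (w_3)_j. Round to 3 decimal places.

w1 = Mv₀ = ((-2)·(-1) + (-1)·(-3) + 5·0; 2·(-1) + 5·(-3) + (-1)·0; 1·(-1) + (-5)·(-3) + (-3)·0) = (5, -17, 14)
w2 = Mw1 = ((-2)·5 + (-1)·(-17) + 5·14; 2·5 + 5·(-17) + (-1)·14; 1·5 + (-5)·(-17) + (-3)·14) = (77, -89, 48)
w3 = Mw2 = (175, -339, 378)
w4 = Mw3 = (1879, -1723, 736)
Ratio at component: 736 / 378 = 1.947

λ ≈ 1.947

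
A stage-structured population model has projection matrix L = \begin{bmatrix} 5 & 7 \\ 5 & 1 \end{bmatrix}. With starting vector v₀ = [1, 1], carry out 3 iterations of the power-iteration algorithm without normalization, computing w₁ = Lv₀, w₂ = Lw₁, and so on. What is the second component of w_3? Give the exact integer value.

576

w1 = Lv₀ = (5·1 + 7·1; 5·1 + 1·1) = (12, 6)
w2 = Lw1 = (5·12 + 7·6; 5·12 + 1·6) = (102, 66)
w3 = Lw2 = (972, 576)
The requested component of w3 is 576.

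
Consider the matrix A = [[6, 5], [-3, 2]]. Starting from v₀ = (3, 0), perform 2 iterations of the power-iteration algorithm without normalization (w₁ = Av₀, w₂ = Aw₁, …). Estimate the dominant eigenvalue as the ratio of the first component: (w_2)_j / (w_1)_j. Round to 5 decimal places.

3.50000

w1 = Av₀ = (6·3 + 5·0; (-3)·3 + 2·0) = (18, -9)
w2 = Aw1 = (6·18 + 5·(-9); (-3)·18 + 2·(-9)) = (63, -72)
Ratio at component: 63 / 18 = 3.50000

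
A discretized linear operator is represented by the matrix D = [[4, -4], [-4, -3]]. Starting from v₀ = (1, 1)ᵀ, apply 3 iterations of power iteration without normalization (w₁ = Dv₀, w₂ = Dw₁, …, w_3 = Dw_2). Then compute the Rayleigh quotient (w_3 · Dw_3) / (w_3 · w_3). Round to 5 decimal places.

w1 = Dv₀ = (0, -7)
w2 = Dw1 = (28, 21)
w3 = Dw2 = (28, -175)
Dw3 = (812, 413)
w3·Dw3 = 28·812 + (-175)·413 = -49539; w3·w3 = 28·28 + (-175)·(-175) = 31409
λ ≈ -49539/31409 = -1.57722

λ ≈ -1.57722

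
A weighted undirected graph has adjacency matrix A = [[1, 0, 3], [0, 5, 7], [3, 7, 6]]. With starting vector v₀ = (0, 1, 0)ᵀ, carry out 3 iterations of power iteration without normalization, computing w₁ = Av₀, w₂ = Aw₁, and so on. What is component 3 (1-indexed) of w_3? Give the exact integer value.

w1 = Av₀ = (0, 5, 7)
w2 = Aw1 = (21, 74, 77)
w3 = Aw2 = (252, 909, 1043)
The requested component of w3 is 1043.

1043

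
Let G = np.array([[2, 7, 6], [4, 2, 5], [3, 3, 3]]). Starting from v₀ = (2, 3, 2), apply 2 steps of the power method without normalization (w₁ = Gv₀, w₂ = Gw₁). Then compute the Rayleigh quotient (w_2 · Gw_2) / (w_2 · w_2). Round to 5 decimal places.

11.37417

w1 = Gv₀ = (37, 24, 21)
w2 = Gw1 = (368, 301, 246)
Gw2 = (4319, 3304, 2745)
w2·Gw2 = 368·4319 + 301·3304 + 246·2745 = 3259166; w2·w2 = 368·368 + 301·301 + 246·246 = 286541
λ ≈ 3259166/286541 = 11.37417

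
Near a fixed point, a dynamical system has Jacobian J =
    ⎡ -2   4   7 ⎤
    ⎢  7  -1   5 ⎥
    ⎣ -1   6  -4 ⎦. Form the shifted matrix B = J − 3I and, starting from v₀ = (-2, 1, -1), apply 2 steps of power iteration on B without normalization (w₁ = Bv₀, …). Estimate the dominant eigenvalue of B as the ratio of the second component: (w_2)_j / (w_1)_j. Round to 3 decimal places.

-9.391

B = J − 3I has rows (-5, 4, 7); (7, -4, 5); (-1, 6, -7)
w1 = Bv₀ = ((-5)·(-2) + 4·1 + 7·(-1); 7·(-2) + (-4)·1 + 5·(-1); (-1)·(-2) + 6·1 + (-7)·(-1)) = (7, -23, 15)
w2 = Bw1 = ((-5)·7 + 4·(-23) + 7·15; 7·7 + (-4)·(-23) + 5·15; (-1)·7 + 6·(-23) + (-7)·15) = (-22, 216, -250)
Ratio: 216/-23 = -9.391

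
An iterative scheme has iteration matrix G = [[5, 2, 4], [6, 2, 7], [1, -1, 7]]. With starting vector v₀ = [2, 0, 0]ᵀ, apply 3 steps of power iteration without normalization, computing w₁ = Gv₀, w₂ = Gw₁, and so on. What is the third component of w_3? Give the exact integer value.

68

w1 = Gv₀ = (10, 12, 2)
w2 = Gw1 = (82, 98, 12)
w3 = Gw2 = (654, 772, 68)
The requested component of w3 is 68.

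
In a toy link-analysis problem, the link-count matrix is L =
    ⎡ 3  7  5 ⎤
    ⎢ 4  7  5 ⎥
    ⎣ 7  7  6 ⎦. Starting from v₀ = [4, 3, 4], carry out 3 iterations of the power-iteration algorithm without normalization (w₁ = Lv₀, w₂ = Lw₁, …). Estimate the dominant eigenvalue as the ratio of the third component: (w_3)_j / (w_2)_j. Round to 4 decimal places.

w1 = Lv₀ = (3·4 + 7·3 + 5·4; 4·4 + 7·3 + 5·4; 7·4 + 7·3 + 6·4) = (53, 57, 73)
w2 = Lw1 = (3·53 + 7·57 + 5·73; 4·53 + 7·57 + 5·73; 7·53 + 7·57 + 6·73) = (923, 976, 1208)
w3 = Lw2 = (15641, 16564, 20541)
Ratio at component: 20541 / 1208 = 17.0041

17.0041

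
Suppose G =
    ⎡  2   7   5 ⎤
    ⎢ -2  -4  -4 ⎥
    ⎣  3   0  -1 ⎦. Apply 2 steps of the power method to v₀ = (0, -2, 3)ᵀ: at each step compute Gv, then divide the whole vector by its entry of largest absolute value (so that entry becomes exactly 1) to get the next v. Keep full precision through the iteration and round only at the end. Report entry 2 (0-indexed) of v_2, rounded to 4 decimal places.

-0.1463

Gv0 = (1.00000, -4.00000, -3.00000); divide by -4.00000 → v1 = (-0.25000, 1.00000, 0.75000)
Gv1 = (10.25000, -6.50000, -1.50000); divide by 10.25000 → v2 = (1.00000, -0.63415, -0.14634)
Requested entry of v2: 6/-41 = -0.1463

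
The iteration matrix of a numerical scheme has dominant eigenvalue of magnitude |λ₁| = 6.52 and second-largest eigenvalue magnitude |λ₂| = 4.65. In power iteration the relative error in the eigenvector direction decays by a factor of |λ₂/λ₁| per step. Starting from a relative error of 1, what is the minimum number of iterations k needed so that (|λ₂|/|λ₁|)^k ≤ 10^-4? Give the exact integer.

28

|λ₂/λ₁| = 4.65/6.52 = 0.71319
Need k ≥ ln(10^-4) / ln(0.71319) = -9.2103 / -0.3380 ≈ 27.249
Smallest integer k satisfying the bound: 28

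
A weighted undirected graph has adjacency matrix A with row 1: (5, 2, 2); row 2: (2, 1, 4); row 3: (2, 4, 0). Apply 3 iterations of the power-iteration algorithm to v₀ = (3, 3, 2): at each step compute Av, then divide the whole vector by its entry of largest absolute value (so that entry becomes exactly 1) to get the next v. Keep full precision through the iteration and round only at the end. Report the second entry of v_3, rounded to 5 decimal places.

Av0 = (25.000000, 17.000000, 18.000000); divide by 25.000000 → v1 = (1.000000, 0.680000, 0.720000)
Av1 = (7.800000, 5.560000, 4.720000); divide by 7.800000 → v2 = (1.000000, 0.712821, 0.605128)
Av2 = (7.635897, 5.133333, 4.851282); divide by 7.635897 → v3 = (1.000000, 0.672263, 0.635326)
Requested entry of v3: 1001/1489 = 0.67226

0.67226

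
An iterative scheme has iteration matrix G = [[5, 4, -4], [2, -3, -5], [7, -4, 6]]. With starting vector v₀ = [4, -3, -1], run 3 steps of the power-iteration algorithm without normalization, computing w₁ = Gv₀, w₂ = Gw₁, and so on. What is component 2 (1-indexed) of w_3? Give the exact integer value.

w1 = Gv₀ = (12, 22, 34)
w2 = Gw1 = (12, -212, 200)
w3 = Gw2 = (-1588, -340, 2132)
The requested component of w3 is -340.

-340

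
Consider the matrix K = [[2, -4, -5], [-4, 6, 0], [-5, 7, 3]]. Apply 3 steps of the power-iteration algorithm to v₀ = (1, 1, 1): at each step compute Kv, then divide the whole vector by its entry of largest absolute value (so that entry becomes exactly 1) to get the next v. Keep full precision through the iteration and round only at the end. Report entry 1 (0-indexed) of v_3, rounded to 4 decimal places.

0.6054

Kv0 = (-7.00000, 2.00000, 5.00000); divide by -7.00000 → v1 = (1.00000, -0.28571, -0.71429)
Kv1 = (6.71429, -5.71429, -9.14286); divide by -9.14286 → v2 = (-0.73438, 0.62500, 1.00000)
Kv2 = (-8.96875, 6.68750, 11.04688); divide by 11.04688 → v3 = (-0.81188, 0.60537, 1.00000)
Requested entry of v3: 428/707 = 0.6054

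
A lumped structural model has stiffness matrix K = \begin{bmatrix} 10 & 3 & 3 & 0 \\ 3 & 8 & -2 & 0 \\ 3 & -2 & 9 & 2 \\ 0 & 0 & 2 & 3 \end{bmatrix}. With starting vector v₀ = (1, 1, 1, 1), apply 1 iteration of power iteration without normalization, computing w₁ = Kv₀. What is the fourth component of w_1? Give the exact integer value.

w1 = Kv₀ = (16, 9, 12, 5)
The requested component of w1 is 5.

5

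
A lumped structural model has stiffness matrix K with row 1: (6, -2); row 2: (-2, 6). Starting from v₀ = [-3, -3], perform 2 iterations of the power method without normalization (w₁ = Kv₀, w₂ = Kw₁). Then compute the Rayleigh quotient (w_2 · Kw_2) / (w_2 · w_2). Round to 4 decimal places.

w1 = Kv₀ = (6·(-3) + (-2)·(-3); (-2)·(-3) + 6·(-3)) = (-12, -12)
w2 = Kw1 = (6·(-12) + (-2)·(-12); (-2)·(-12) + 6·(-12)) = (-48, -48)
Kw2 = (-192, -192)
w2·Kw2 = (-48)·(-192) + (-48)·(-192) = 18432; w2·w2 = (-48)·(-48) + (-48)·(-48) = 4608
λ ≈ 18432/4608 = 4.0000

λ ≈ 4.0000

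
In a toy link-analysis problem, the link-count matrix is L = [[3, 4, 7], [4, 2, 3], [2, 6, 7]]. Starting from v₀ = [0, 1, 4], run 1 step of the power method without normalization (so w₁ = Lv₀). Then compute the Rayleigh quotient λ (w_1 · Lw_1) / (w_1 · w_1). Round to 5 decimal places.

12.29630

w1 = Lv₀ = (32, 14, 34)
Lw1 = (390, 258, 386)
w1·Lw1 = 32·390 + 14·258 + 34·386 = 29216; w1·w1 = 32·32 + 14·14 + 34·34 = 2376
λ ≈ 29216/2376 = 12.29630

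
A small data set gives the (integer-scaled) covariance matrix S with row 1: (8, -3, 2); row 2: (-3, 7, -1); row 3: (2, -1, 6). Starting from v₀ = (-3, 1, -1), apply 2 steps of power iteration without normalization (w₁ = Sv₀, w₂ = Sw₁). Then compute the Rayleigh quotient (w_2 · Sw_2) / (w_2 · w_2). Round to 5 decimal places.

w1 = Sv₀ = (8·(-3) + (-3)·1 + 2·(-1); (-3)·(-3) + 7·1 + (-1)·(-1); 2·(-3) + (-1)·1 + 6·(-1)) = (-29, 17, -13)
w2 = Sw1 = (8·(-29) + (-3)·17 + 2·(-13); (-3)·(-29) + 7·17 + (-1)·(-13); 2·(-29) + (-1)·17 + 6·(-13)) = (-309, 219, -153)
Sw2 = (-3435, 2613, -1755)
w2·Sw2 = (-309)·(-3435) + 219·2613 + (-153)·(-1755) = 1902177; w2·w2 = (-309)·(-309) + 219·219 + (-153)·(-153) = 166851
λ ≈ 1902177/166851 = 11.40045

λ ≈ 11.40045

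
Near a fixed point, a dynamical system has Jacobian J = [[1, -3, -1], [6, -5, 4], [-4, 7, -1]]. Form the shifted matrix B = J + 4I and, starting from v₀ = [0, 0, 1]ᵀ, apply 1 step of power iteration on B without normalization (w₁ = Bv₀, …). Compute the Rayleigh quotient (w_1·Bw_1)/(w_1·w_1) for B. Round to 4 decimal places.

B = J + 4I has rows (5, -3, -1); (6, -1, 4); (-4, 7, 3)
w1 = Bv₀ = (-1, 4, 3)
Bw1 = (-20, 2, 41)
w1·Bw1 = 151; w1·w1 = 26; μ ≈ 151/26 = 5.8077

μ ≈ 5.8077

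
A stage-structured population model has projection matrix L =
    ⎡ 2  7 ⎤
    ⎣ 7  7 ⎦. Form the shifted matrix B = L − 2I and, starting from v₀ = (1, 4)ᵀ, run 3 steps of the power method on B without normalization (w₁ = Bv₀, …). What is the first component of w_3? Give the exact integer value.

B = L − 2I has rows (0, 7); (7, 5)
w1 = Bv₀ = (28, 27)
w2 = Bw1 = (189, 331)
w3 = Bw2 = (2317, 2978)
Requested component of w3: 2317

2317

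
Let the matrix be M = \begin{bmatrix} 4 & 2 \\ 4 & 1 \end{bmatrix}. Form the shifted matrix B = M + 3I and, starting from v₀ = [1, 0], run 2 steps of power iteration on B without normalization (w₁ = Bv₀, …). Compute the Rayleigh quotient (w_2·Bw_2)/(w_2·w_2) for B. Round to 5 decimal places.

B = M + 3I has rows (7, 2); (4, 4)
w1 = Bv₀ = (7·1 + 2·0; 4·1 + 4·0) = (7, 4)
w2 = Bw1 = (7·7 + 2·4; 4·7 + 4·4) = (57, 44)
Bw2 = (487, 404)
w2·Bw2 = 45535; w2·w2 = 5185; μ ≈ 45535/5185 = 8.78206

μ ≈ 8.78206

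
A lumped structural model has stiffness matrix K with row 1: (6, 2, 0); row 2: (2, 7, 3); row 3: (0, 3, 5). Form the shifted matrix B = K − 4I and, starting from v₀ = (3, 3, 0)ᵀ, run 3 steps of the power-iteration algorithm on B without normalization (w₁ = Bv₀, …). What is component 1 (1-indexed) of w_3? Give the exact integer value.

300

B = K − 4I has rows (2, 2, 0); (2, 3, 3); (0, 3, 1)
w1 = Bv₀ = (12, 15, 9)
w2 = Bw1 = (54, 96, 54)
w3 = Bw2 = (300, 558, 342)
Requested component of w3: 300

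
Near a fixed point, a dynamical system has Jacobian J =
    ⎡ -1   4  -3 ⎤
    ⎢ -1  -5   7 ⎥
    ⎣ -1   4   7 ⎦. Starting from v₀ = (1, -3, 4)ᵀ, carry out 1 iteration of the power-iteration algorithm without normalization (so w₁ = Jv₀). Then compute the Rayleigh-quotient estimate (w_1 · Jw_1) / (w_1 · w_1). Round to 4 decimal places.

-0.9908

w1 = Jv₀ = ((-1)·1 + 4·(-3) + (-3)·4; (-1)·1 + (-5)·(-3) + 7·4; (-1)·1 + 4·(-3) + 7·4) = (-25, 42, 15)
Jw1 = (148, -80, 298)
w1·Jw1 = (-25)·148 + 42·(-80) + 15·298 = -2590; w1·w1 = (-25)·(-25) + 42·42 + 15·15 = 2614
λ ≈ -2590/2614 = -0.9908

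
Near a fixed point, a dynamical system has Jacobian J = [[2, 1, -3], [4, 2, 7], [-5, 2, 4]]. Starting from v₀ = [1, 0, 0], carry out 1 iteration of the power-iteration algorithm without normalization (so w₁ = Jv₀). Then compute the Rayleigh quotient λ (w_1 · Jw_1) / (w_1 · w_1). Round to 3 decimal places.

w1 = Jv₀ = (2, 4, -5)
Jw1 = (23, -19, -22)
w1·Jw1 = 2·23 + 4·(-19) + (-5)·(-22) = 80; w1·w1 = 2·2 + 4·4 + (-5)·(-5) = 45
λ ≈ 80/45 = 1.778

λ ≈ 1.778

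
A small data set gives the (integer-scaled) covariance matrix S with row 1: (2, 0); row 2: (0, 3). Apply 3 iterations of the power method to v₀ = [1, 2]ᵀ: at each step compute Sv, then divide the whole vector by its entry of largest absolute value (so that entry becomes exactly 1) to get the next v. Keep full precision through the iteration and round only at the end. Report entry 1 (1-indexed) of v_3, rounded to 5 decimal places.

0.14815

Sv0 = (2.000000, 6.000000); divide by 6.000000 → v1 = (0.333333, 1.000000)
Sv1 = (0.666667, 3.000000); divide by 3.000000 → v2 = (0.222222, 1.000000)
Sv2 = (0.444444, 3.000000); divide by 3.000000 → v3 = (0.148148, 1.000000)
Requested entry of v3: 8/54 = 0.14815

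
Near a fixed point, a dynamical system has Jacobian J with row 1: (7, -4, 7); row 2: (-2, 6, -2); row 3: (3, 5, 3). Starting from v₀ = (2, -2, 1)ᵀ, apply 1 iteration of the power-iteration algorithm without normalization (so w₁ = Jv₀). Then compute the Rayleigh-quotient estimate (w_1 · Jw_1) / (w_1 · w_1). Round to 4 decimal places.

9.2024

w1 = Jv₀ = (7·2 + (-4)·(-2) + 7·1; (-2)·2 + 6·(-2) + (-2)·1; 3·2 + 5·(-2) + 3·1) = (29, -18, -1)
Jw1 = (268, -164, -6)
w1·Jw1 = 29·268 + (-18)·(-164) + (-1)·(-6) = 10730; w1·w1 = 29·29 + (-18)·(-18) + (-1)·(-1) = 1166
λ ≈ 10730/1166 = 9.2024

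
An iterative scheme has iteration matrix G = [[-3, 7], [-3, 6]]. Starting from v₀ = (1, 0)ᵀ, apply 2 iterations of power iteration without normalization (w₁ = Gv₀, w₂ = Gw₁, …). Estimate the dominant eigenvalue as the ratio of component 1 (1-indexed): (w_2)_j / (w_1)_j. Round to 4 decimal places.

w1 = Gv₀ = ((-3)·1 + 7·0; (-3)·1 + 6·0) = (-3, -3)
w2 = Gw1 = ((-3)·(-3) + 7·(-3); (-3)·(-3) + 6·(-3)) = (-12, -9)
Ratio at component: -12 / -3 = 4.0000

λ ≈ 4.0000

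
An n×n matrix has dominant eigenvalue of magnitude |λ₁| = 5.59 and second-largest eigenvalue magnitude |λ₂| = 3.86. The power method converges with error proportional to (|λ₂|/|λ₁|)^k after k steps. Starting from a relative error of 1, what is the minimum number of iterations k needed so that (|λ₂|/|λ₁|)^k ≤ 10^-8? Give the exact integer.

|λ₂/λ₁| = 3.86/5.59 = 0.69052
Need k ≥ ln(10^-8) / ln(0.69052) = -18.4207 / -0.3703 ≈ 49.744
Smallest integer k satisfying the bound: 50

50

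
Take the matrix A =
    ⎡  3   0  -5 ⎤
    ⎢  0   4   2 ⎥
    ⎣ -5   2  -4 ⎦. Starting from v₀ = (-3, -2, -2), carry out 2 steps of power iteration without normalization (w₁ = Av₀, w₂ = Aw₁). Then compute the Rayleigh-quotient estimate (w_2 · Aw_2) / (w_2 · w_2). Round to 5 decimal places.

w1 = Av₀ = (1, -12, 19)
w2 = Aw1 = (-92, -10, -105)
Aw2 = (249, -250, 860)
w2·Aw2 = (-92)·249 + (-10)·(-250) + (-105)·860 = -110708; w2·w2 = (-92)·(-92) + (-10)·(-10) + (-105)·(-105) = 19589
λ ≈ -110708/19589 = -5.65154

λ ≈ -5.65154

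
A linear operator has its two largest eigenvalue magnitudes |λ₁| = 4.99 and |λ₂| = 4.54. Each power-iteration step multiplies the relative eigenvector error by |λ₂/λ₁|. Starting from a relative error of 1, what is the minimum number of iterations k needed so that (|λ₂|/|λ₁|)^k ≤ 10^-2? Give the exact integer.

49

|λ₂/λ₁| = 4.54/4.99 = 0.90982
Need k ≥ ln(10^-2) / ln(0.90982) = -4.6052 / -0.0945 ≈ 48.727
Smallest integer k satisfying the bound: 49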